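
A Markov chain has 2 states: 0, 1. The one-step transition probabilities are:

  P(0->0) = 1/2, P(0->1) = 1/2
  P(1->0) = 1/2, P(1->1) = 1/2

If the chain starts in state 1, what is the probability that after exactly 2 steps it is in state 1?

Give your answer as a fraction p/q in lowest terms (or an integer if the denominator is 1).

Computing P^2 by repeated multiplication:
P^1 =
  0: [1/2, 1/2]
  1: [1/2, 1/2]
P^2 =
  0: [1/2, 1/2]
  1: [1/2, 1/2]

(P^2)[1 -> 1] = 1/2

Answer: 1/2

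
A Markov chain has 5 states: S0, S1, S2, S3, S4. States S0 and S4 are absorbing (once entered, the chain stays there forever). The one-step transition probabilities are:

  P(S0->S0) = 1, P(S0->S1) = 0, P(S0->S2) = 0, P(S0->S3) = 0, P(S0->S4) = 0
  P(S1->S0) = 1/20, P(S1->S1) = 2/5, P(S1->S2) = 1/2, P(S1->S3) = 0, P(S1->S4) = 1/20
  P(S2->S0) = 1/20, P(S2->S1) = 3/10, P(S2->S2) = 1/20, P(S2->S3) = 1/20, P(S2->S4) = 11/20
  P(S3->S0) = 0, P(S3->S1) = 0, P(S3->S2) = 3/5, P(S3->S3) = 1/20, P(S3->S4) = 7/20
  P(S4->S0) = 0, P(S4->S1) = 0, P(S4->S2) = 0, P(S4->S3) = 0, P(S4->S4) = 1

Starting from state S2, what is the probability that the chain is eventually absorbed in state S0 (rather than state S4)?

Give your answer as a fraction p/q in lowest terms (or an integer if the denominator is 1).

Answer: 57/508

Derivation:
Let a_i = P(absorbed in S0 | start in state i).
Boundary conditions: a_S0 = 1, a_S4 = 0.
For each transient state i, a_i = sum_j P(i->j) * a_j:
  a_S1 = 1/20*a_S0 + 2/5*a_S1 + 1/2*a_S2 + 0*a_S3 + 1/20*a_S4
  a_S2 = 1/20*a_S0 + 3/10*a_S1 + 1/20*a_S2 + 1/20*a_S3 + 11/20*a_S4
  a_S3 = 0*a_S0 + 0*a_S1 + 3/5*a_S2 + 1/20*a_S3 + 7/20*a_S4

Substituting a_S0 = 1 and a_S4 = 0, rearrange to (I - Q) a = r where r[i] = P(i -> S0):
  [3/5, -1/2, 0] . (a_S1, a_S2, a_S3) = 1/20
  [-3/10, 19/20, -1/20] . (a_S1, a_S2, a_S3) = 1/20
  [0, -3/5, 19/20] . (a_S1, a_S2, a_S3) = 0

Solving yields:
  a_S1 = 539/3048
  a_S2 = 57/508
  a_S3 = 9/127

Starting state is S2, so the absorption probability is a_S2 = 57/508.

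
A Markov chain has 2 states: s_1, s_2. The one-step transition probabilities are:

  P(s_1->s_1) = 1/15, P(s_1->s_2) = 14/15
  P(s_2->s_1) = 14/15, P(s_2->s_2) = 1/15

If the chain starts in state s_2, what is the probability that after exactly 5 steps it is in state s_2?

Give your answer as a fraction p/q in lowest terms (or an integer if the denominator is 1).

Answer: 194041/759375

Derivation:
Computing P^5 by repeated multiplication:
P^1 =
  s_1: [1/15, 14/15]
  s_2: [14/15, 1/15]
P^2 =
  s_1: [197/225, 28/225]
  s_2: [28/225, 197/225]
P^3 =
  s_1: [589/3375, 2786/3375]
  s_2: [2786/3375, 589/3375]
P^4 =
  s_1: [39593/50625, 11032/50625]
  s_2: [11032/50625, 39593/50625]
P^5 =
  s_1: [194041/759375, 565334/759375]
  s_2: [565334/759375, 194041/759375]

(P^5)[s_2 -> s_2] = 194041/759375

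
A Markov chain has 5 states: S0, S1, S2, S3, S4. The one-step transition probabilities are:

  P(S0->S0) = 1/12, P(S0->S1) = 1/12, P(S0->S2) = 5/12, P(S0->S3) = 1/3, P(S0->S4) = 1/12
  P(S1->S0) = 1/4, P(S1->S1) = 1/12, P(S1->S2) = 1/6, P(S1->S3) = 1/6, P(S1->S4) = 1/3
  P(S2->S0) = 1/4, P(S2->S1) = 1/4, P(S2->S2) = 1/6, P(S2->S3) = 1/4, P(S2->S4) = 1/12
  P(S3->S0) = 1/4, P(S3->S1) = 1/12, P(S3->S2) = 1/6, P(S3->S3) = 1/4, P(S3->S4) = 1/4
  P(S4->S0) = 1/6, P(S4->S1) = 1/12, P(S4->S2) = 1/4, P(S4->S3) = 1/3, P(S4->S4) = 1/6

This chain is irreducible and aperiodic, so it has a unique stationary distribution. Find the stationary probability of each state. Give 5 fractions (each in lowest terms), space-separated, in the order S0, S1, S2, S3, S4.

The stationary distribution satisfies pi = pi * P, i.e.:
  pi_S0 = 1/12*pi_S0 + 1/4*pi_S1 + 1/4*pi_S2 + 1/4*pi_S3 + 1/6*pi_S4
  pi_S1 = 1/12*pi_S0 + 1/12*pi_S1 + 1/4*pi_S2 + 1/12*pi_S3 + 1/12*pi_S4
  pi_S2 = 5/12*pi_S0 + 1/6*pi_S1 + 1/6*pi_S2 + 1/6*pi_S3 + 1/4*pi_S4
  pi_S3 = 1/3*pi_S0 + 1/6*pi_S1 + 1/4*pi_S2 + 1/4*pi_S3 + 1/3*pi_S4
  pi_S4 = 1/12*pi_S0 + 1/3*pi_S1 + 1/12*pi_S2 + 1/4*pi_S3 + 1/6*pi_S4
with normalization: pi_S0 + pi_S1 + pi_S2 + pi_S3 + pi_S4 = 1.

Using the first 4 balance equations plus normalization, the linear system A*pi = b is:
  [-11/12, 1/4, 1/4, 1/4, 1/6] . pi = 0
  [1/12, -11/12, 1/4, 1/12, 1/12] . pi = 0
  [5/12, 1/6, -5/6, 1/6, 1/4] . pi = 0
  [1/3, 1/6, 1/4, -3/4, 1/3] . pi = 0
  [1, 1, 1, 1, 1] . pi = 1

Solving yields:
  pi_S0 = 2641/13081
  pi_S1 = 1595/13081
  pi_S2 = 6059/26162
  pi_S3 = 7093/26162
  pi_S4 = 2269/13081

Verification (pi * P):
  2641/13081*1/12 + 1595/13081*1/4 + 6059/26162*1/4 + 7093/26162*1/4 + 2269/13081*1/6 = 2641/13081 = pi_S0  (ok)
  2641/13081*1/12 + 1595/13081*1/12 + 6059/26162*1/4 + 7093/26162*1/12 + 2269/13081*1/12 = 1595/13081 = pi_S1  (ok)
  2641/13081*5/12 + 1595/13081*1/6 + 6059/26162*1/6 + 7093/26162*1/6 + 2269/13081*1/4 = 6059/26162 = pi_S2  (ok)
  2641/13081*1/3 + 1595/13081*1/6 + 6059/26162*1/4 + 7093/26162*1/4 + 2269/13081*1/3 = 7093/26162 = pi_S3  (ok)
  2641/13081*1/12 + 1595/13081*1/3 + 6059/26162*1/12 + 7093/26162*1/4 + 2269/13081*1/6 = 2269/13081 = pi_S4  (ok)

Answer: 2641/13081 1595/13081 6059/26162 7093/26162 2269/13081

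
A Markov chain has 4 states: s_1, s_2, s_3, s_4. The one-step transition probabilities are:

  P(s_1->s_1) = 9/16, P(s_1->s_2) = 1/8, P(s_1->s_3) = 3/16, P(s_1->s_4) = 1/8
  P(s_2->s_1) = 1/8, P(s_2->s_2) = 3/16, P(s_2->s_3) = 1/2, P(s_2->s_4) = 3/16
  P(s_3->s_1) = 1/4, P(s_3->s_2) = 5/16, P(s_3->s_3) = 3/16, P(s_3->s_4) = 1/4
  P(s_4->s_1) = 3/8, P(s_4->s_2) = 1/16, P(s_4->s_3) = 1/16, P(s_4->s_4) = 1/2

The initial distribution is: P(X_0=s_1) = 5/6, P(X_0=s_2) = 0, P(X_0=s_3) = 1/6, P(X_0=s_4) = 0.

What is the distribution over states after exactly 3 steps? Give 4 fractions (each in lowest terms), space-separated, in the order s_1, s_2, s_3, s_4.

Propagating the distribution step by step (d_{t+1} = d_t * P):
d_0 = (s_1=5/6, s_2=0, s_3=1/6, s_4=0)
  d_1[s_1] = 5/6*9/16 + 0*1/8 + 1/6*1/4 + 0*3/8 = 49/96
  d_1[s_2] = 5/6*1/8 + 0*3/16 + 1/6*5/16 + 0*1/16 = 5/32
  d_1[s_3] = 5/6*3/16 + 0*1/2 + 1/6*3/16 + 0*1/16 = 3/16
  d_1[s_4] = 5/6*1/8 + 0*3/16 + 1/6*1/4 + 0*1/2 = 7/48
d_1 = (s_1=49/96, s_2=5/32, s_3=3/16, s_4=7/48)
  d_2[s_1] = 49/96*9/16 + 5/32*1/8 + 3/16*1/4 + 7/48*3/8 = 209/512
  d_2[s_2] = 49/96*1/8 + 5/32*3/16 + 3/16*5/16 + 7/48*1/16 = 247/1536
  d_2[s_3] = 49/96*3/16 + 5/32*1/2 + 3/16*3/16 + 7/48*1/16 = 335/1536
  d_2[s_4] = 49/96*1/8 + 5/32*3/16 + 3/16*1/4 + 7/48*1/2 = 109/512
d_2 = (s_1=209/512, s_2=247/1536, s_3=335/1536, s_4=109/512)
  d_3[s_1] = 209/512*9/16 + 247/1536*1/8 + 335/1536*1/4 + 109/512*3/8 = 9439/24576
  d_3[s_2] = 209/512*1/8 + 247/1536*3/16 + 335/1536*5/16 + 109/512*1/16 = 3997/24576
  d_3[s_3] = 209/512*3/16 + 247/1536*1/2 + 335/1536*3/16 + 109/512*1/16 = 5189/24576
  d_3[s_4] = 209/512*1/8 + 247/1536*3/16 + 335/1536*1/4 + 109/512*1/2 = 5951/24576
d_3 = (s_1=9439/24576, s_2=3997/24576, s_3=5189/24576, s_4=5951/24576)

Answer: 9439/24576 3997/24576 5189/24576 5951/24576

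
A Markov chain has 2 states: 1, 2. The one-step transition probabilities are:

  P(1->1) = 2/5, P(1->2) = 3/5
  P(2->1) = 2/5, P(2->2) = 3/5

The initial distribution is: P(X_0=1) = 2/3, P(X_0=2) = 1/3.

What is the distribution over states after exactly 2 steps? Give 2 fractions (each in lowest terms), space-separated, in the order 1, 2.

Answer: 2/5 3/5

Derivation:
Propagating the distribution step by step (d_{t+1} = d_t * P):
d_0 = (1=2/3, 2=1/3)
  d_1[1] = 2/3*2/5 + 1/3*2/5 = 2/5
  d_1[2] = 2/3*3/5 + 1/3*3/5 = 3/5
d_1 = (1=2/5, 2=3/5)
  d_2[1] = 2/5*2/5 + 3/5*2/5 = 2/5
  d_2[2] = 2/5*3/5 + 3/5*3/5 = 3/5
d_2 = (1=2/5, 2=3/5)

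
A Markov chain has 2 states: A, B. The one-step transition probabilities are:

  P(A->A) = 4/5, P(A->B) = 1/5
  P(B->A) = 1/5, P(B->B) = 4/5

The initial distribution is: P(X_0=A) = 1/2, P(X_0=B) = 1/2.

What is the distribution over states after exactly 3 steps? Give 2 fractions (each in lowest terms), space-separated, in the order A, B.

Propagating the distribution step by step (d_{t+1} = d_t * P):
d_0 = (A=1/2, B=1/2)
  d_1[A] = 1/2*4/5 + 1/2*1/5 = 1/2
  d_1[B] = 1/2*1/5 + 1/2*4/5 = 1/2
d_1 = (A=1/2, B=1/2)
  d_2[A] = 1/2*4/5 + 1/2*1/5 = 1/2
  d_2[B] = 1/2*1/5 + 1/2*4/5 = 1/2
d_2 = (A=1/2, B=1/2)
  d_3[A] = 1/2*4/5 + 1/2*1/5 = 1/2
  d_3[B] = 1/2*1/5 + 1/2*4/5 = 1/2
d_3 = (A=1/2, B=1/2)

Answer: 1/2 1/2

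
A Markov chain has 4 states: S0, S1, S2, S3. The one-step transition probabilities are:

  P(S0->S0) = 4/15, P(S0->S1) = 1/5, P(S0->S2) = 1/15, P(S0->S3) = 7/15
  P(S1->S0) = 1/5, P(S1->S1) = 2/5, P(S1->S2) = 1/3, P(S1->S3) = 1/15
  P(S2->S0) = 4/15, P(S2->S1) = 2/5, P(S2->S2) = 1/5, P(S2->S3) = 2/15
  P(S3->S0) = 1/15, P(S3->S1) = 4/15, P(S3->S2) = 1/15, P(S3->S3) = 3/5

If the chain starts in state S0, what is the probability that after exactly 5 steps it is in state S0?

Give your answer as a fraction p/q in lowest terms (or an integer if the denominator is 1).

Answer: 135052/759375

Derivation:
Computing P^5 by repeated multiplication:
P^1 =
  S0: [4/15, 1/5, 1/15, 7/15]
  S1: [1/5, 2/5, 1/3, 1/15]
  S2: [4/15, 2/5, 1/5, 2/15]
  S3: [1/15, 4/15, 1/15, 3/5]
P^2 =
  S0: [4/25, 64/225, 29/225, 32/75]
  S1: [17/75, 79/225, 49/225, 46/225]
  S2: [16/75, 74/225, 1/5, 58/225]
  S3: [29/225, 23/75, 11/75, 94/225]
P^3 =
  S0: [548/3375, 14/45, 539/3375, 1238/3375]
  S1: [683/3375, 221/675, 71/375, 316/1125]
  S2: [652/3375, 218/675, 611/3375, 1022/3375]
  S3: [61/375, 43/135, 21/125, 1184/3375]
P^4 =
  S0: [2912/16875, 3226/10125, 8653/50625, 5702/16875]
  S1: [9551/50625, 1087/3375, 9073/50625, 1744/5625]
  S2: [9344/50625, 26/81, 8957/50625, 1786/5625]
  S3: [8873/50625, 3247/10125, 8809/50625, 16708/50625]
P^5 =
  S0: [135052/759375, 16222/50625, 132451/759375, 248542/759375]
  S1: [46369/253125, 16247/50625, 133991/759375, 242572/759375]
  S2: [138028/759375, 16238/50625, 44513/253125, 244238/759375]
  S3: [136141/759375, 48743/151875, 133183/759375, 82112/253125]

(P^5)[S0 -> S0] = 135052/759375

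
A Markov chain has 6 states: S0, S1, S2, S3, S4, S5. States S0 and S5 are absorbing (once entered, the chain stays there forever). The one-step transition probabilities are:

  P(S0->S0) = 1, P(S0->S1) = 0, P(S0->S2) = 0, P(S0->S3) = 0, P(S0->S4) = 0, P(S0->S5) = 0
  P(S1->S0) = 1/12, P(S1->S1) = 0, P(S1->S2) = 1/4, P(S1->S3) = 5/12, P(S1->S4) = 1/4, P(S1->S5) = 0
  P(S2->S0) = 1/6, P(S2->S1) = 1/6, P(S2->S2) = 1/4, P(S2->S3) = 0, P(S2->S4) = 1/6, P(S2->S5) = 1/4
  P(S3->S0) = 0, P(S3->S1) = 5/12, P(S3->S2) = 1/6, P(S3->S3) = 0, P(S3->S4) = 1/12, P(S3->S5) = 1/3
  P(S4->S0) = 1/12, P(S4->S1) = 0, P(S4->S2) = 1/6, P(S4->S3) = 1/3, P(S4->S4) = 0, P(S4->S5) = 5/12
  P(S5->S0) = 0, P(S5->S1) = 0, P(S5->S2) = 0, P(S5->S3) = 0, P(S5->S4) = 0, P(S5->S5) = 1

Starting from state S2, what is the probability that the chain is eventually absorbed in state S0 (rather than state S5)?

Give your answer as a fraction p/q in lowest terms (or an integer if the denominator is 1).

Let a_i = P(absorbed in S0 | start in state i).
Boundary conditions: a_S0 = 1, a_S5 = 0.
For each transient state i, a_i = sum_j P(i->j) * a_j:
  a_S1 = 1/12*a_S0 + 0*a_S1 + 1/4*a_S2 + 5/12*a_S3 + 1/4*a_S4 + 0*a_S5
  a_S2 = 1/6*a_S0 + 1/6*a_S1 + 1/4*a_S2 + 0*a_S3 + 1/6*a_S4 + 1/4*a_S5
  a_S3 = 0*a_S0 + 5/12*a_S1 + 1/6*a_S2 + 0*a_S3 + 1/12*a_S4 + 1/3*a_S5
  a_S4 = 1/12*a_S0 + 0*a_S1 + 1/6*a_S2 + 1/3*a_S3 + 0*a_S4 + 5/12*a_S5

Substituting a_S0 = 1 and a_S5 = 0, rearrange to (I - Q) a = r where r[i] = P(i -> S0):
  [1, -1/4, -5/12, -1/4] . (a_S1, a_S2, a_S3, a_S4) = 1/12
  [-1/6, 3/4, 0, -1/6] . (a_S1, a_S2, a_S3, a_S4) = 1/6
  [-5/12, -1/6, 1, -1/12] . (a_S1, a_S2, a_S3, a_S4) = 0
  [0, -1/6, -1/3, 1] . (a_S1, a_S2, a_S3, a_S4) = 1/12

Solving yields:
  a_S1 = 2949/9800
  a_S2 = 82/245
  a_S3 = 1943/9800
  a_S4 = 2011/9800

Starting state is S2, so the absorption probability is a_S2 = 82/245.

Answer: 82/245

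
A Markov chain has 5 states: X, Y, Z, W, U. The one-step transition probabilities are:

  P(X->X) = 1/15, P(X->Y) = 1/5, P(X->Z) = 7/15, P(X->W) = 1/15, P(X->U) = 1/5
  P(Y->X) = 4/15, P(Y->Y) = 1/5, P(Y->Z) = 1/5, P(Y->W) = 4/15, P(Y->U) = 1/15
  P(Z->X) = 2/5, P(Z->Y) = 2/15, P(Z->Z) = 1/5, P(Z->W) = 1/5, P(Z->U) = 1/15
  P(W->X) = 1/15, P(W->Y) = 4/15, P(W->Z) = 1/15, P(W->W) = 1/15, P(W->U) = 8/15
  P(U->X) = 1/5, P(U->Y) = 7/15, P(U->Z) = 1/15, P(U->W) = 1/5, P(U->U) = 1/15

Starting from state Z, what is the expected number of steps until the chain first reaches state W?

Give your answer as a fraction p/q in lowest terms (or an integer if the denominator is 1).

Let h_i = expected steps to first reach W from state i.
Boundary: h_W = 0.
First-step equations for the other states:
  h_X = 1 + 1/15*h_X + 1/5*h_Y + 7/15*h_Z + 1/15*h_W + 1/5*h_U
  h_Y = 1 + 4/15*h_X + 1/5*h_Y + 1/5*h_Z + 4/15*h_W + 1/15*h_U
  h_Z = 1 + 2/5*h_X + 2/15*h_Y + 1/5*h_Z + 1/5*h_W + 1/15*h_U
  h_U = 1 + 1/5*h_X + 7/15*h_Y + 1/15*h_Z + 1/5*h_W + 1/15*h_U

Substituting h_W = 0 and rearranging gives the linear system (I - Q) h = 1:
  [14/15, -1/5, -7/15, -1/5] . (h_X, h_Y, h_Z, h_U) = 1
  [-4/15, 4/5, -1/5, -1/15] . (h_X, h_Y, h_Z, h_U) = 1
  [-2/5, -2/15, 4/5, -1/15] . (h_X, h_Y, h_Z, h_U) = 1
  [-1/5, -7/15, -1/15, 14/15] . (h_X, h_Y, h_Z, h_U) = 1

Solving yields:
  h_X = 4729/771
  h_Y = 3968/771
  h_Z = 4334/771
  h_U = 4133/771

Starting state is Z, so the expected hitting time is h_Z = 4334/771.

Answer: 4334/771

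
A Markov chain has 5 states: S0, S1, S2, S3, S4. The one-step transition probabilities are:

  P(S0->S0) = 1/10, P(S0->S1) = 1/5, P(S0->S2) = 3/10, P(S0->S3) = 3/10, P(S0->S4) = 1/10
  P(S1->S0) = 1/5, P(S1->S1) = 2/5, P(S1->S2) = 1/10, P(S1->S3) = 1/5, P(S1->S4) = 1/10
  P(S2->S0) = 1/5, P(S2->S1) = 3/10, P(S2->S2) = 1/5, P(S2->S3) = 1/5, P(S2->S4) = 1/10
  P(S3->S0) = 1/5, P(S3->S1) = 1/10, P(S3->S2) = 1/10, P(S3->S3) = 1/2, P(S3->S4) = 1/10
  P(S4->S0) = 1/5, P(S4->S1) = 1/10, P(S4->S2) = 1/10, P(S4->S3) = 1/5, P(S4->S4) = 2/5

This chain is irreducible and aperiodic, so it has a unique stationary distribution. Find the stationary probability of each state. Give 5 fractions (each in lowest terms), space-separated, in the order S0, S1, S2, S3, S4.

Answer: 2/11 7/33 5/33 24/77 1/7

Derivation:
The stationary distribution satisfies pi = pi * P, i.e.:
  pi_S0 = 1/10*pi_S0 + 1/5*pi_S1 + 1/5*pi_S2 + 1/5*pi_S3 + 1/5*pi_S4
  pi_S1 = 1/5*pi_S0 + 2/5*pi_S1 + 3/10*pi_S2 + 1/10*pi_S3 + 1/10*pi_S4
  pi_S2 = 3/10*pi_S0 + 1/10*pi_S1 + 1/5*pi_S2 + 1/10*pi_S3 + 1/10*pi_S4
  pi_S3 = 3/10*pi_S0 + 1/5*pi_S1 + 1/5*pi_S2 + 1/2*pi_S3 + 1/5*pi_S4
  pi_S4 = 1/10*pi_S0 + 1/10*pi_S1 + 1/10*pi_S2 + 1/10*pi_S3 + 2/5*pi_S4
with normalization: pi_S0 + pi_S1 + pi_S2 + pi_S3 + pi_S4 = 1.

Using the first 4 balance equations plus normalization, the linear system A*pi = b is:
  [-9/10, 1/5, 1/5, 1/5, 1/5] . pi = 0
  [1/5, -3/5, 3/10, 1/10, 1/10] . pi = 0
  [3/10, 1/10, -4/5, 1/10, 1/10] . pi = 0
  [3/10, 1/5, 1/5, -1/2, 1/5] . pi = 0
  [1, 1, 1, 1, 1] . pi = 1

Solving yields:
  pi_S0 = 2/11
  pi_S1 = 7/33
  pi_S2 = 5/33
  pi_S3 = 24/77
  pi_S4 = 1/7

Verification (pi * P):
  2/11*1/10 + 7/33*1/5 + 5/33*1/5 + 24/77*1/5 + 1/7*1/5 = 2/11 = pi_S0  (ok)
  2/11*1/5 + 7/33*2/5 + 5/33*3/10 + 24/77*1/10 + 1/7*1/10 = 7/33 = pi_S1  (ok)
  2/11*3/10 + 7/33*1/10 + 5/33*1/5 + 24/77*1/10 + 1/7*1/10 = 5/33 = pi_S2  (ok)
  2/11*3/10 + 7/33*1/5 + 5/33*1/5 + 24/77*1/2 + 1/7*1/5 = 24/77 = pi_S3  (ok)
  2/11*1/10 + 7/33*1/10 + 5/33*1/10 + 24/77*1/10 + 1/7*2/5 = 1/7 = pi_S4  (ok)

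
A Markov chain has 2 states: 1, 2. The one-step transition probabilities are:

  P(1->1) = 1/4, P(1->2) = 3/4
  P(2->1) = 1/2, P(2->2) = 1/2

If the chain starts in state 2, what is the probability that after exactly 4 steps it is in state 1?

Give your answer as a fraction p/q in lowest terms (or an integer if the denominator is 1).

Computing P^4 by repeated multiplication:
P^1 =
  1: [1/4, 3/4]
  2: [1/2, 1/2]
P^2 =
  1: [7/16, 9/16]
  2: [3/8, 5/8]
P^3 =
  1: [25/64, 39/64]
  2: [13/32, 19/32]
P^4 =
  1: [103/256, 153/256]
  2: [51/128, 77/128]

(P^4)[2 -> 1] = 51/128

Answer: 51/128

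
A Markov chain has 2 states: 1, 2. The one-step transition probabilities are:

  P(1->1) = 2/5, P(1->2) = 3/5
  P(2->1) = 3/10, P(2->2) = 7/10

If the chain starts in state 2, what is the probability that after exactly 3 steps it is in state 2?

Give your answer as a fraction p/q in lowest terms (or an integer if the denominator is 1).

Answer: 667/1000

Derivation:
Computing P^3 by repeated multiplication:
P^1 =
  1: [2/5, 3/5]
  2: [3/10, 7/10]
P^2 =
  1: [17/50, 33/50]
  2: [33/100, 67/100]
P^3 =
  1: [167/500, 333/500]
  2: [333/1000, 667/1000]

(P^3)[2 -> 2] = 667/1000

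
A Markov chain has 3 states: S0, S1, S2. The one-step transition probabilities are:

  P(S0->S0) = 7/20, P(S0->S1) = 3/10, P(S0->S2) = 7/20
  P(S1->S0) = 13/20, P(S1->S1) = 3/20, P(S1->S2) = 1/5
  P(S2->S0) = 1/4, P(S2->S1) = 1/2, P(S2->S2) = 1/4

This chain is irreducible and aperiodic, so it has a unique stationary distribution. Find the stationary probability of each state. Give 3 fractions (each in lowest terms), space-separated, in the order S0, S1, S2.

Answer: 215/518 80/259 143/518

Derivation:
The stationary distribution satisfies pi = pi * P, i.e.:
  pi_S0 = 7/20*pi_S0 + 13/20*pi_S1 + 1/4*pi_S2
  pi_S1 = 3/10*pi_S0 + 3/20*pi_S1 + 1/2*pi_S2
  pi_S2 = 7/20*pi_S0 + 1/5*pi_S1 + 1/4*pi_S2
with normalization: pi_S0 + pi_S1 + pi_S2 = 1.

Using the first 2 balance equations plus normalization, the linear system A*pi = b is:
  [-13/20, 13/20, 1/4] . pi = 0
  [3/10, -17/20, 1/2] . pi = 0
  [1, 1, 1] . pi = 1

Solving yields:
  pi_S0 = 215/518
  pi_S1 = 80/259
  pi_S2 = 143/518

Verification (pi * P):
  215/518*7/20 + 80/259*13/20 + 143/518*1/4 = 215/518 = pi_S0  (ok)
  215/518*3/10 + 80/259*3/20 + 143/518*1/2 = 80/259 = pi_S1  (ok)
  215/518*7/20 + 80/259*1/5 + 143/518*1/4 = 143/518 = pi_S2  (ok)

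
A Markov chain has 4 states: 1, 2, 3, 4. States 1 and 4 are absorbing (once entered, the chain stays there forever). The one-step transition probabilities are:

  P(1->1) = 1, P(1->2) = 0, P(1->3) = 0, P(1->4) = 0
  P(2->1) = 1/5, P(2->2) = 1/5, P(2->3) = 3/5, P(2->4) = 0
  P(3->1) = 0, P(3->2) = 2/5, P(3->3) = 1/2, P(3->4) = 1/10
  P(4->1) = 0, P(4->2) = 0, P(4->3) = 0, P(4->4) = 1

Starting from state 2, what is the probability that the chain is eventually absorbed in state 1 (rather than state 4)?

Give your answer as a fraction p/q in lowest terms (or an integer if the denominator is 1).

Let a_i = P(absorbed in 1 | start in state i).
Boundary conditions: a_1 = 1, a_4 = 0.
For each transient state i, a_i = sum_j P(i->j) * a_j:
  a_2 = 1/5*a_1 + 1/5*a_2 + 3/5*a_3 + 0*a_4
  a_3 = 0*a_1 + 2/5*a_2 + 1/2*a_3 + 1/10*a_4

Substituting a_1 = 1 and a_4 = 0, rearrange to (I - Q) a = r where r[i] = P(i -> 1):
  [4/5, -3/5] . (a_2, a_3) = 1/5
  [-2/5, 1/2] . (a_2, a_3) = 0

Solving yields:
  a_2 = 5/8
  a_3 = 1/2

Starting state is 2, so the absorption probability is a_2 = 5/8.

Answer: 5/8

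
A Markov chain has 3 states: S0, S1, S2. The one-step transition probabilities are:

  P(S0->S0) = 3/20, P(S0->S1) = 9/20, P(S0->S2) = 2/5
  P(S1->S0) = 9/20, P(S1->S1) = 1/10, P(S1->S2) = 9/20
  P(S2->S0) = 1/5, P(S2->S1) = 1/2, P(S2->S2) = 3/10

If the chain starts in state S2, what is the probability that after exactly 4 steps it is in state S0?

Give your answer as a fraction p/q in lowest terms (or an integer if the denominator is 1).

Computing P^4 by repeated multiplication:
P^1 =
  S0: [3/20, 9/20, 2/5]
  S1: [9/20, 1/10, 9/20]
  S2: [1/5, 1/2, 3/10]
P^2 =
  S0: [61/200, 5/16, 153/400]
  S1: [81/400, 7/16, 9/25]
  S2: [63/200, 29/100, 79/200]
P^3 =
  S0: [2103/8000, 1439/4000, 3019/8000]
  S1: [1197/4000, 2519/8000, 3087/8000]
  S2: [1027/4000, 1473/4000, 3/8]
P^4 =
  S0: [44287/160000, 54873/160000, 1521/4000]
  S1: [42201/160000, 28727/80000, 12069/32000]
  S2: [11169/40000, 27189/80000, 30473/80000]

(P^4)[S2 -> S0] = 11169/40000

Answer: 11169/40000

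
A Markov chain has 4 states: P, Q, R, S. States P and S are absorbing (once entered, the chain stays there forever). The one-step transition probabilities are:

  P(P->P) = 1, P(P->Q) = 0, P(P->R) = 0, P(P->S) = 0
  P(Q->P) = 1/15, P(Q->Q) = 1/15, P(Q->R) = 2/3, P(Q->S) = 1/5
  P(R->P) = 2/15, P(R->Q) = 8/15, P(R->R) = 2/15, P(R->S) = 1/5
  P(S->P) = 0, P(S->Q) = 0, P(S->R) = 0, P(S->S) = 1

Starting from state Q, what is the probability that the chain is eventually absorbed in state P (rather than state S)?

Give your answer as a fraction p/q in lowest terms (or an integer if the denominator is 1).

Let a_i = P(absorbed in P | start in state i).
Boundary conditions: a_P = 1, a_S = 0.
For each transient state i, a_i = sum_j P(i->j) * a_j:
  a_Q = 1/15*a_P + 1/15*a_Q + 2/3*a_R + 1/5*a_S
  a_R = 2/15*a_P + 8/15*a_Q + 2/15*a_R + 1/5*a_S

Substituting a_P = 1 and a_S = 0, rearrange to (I - Q) a = r where r[i] = P(i -> P):
  [14/15, -2/3] . (a_Q, a_R) = 1/15
  [-8/15, 13/15] . (a_Q, a_R) = 2/15

Solving yields:
  a_Q = 11/34
  a_R = 6/17

Starting state is Q, so the absorption probability is a_Q = 11/34.

Answer: 11/34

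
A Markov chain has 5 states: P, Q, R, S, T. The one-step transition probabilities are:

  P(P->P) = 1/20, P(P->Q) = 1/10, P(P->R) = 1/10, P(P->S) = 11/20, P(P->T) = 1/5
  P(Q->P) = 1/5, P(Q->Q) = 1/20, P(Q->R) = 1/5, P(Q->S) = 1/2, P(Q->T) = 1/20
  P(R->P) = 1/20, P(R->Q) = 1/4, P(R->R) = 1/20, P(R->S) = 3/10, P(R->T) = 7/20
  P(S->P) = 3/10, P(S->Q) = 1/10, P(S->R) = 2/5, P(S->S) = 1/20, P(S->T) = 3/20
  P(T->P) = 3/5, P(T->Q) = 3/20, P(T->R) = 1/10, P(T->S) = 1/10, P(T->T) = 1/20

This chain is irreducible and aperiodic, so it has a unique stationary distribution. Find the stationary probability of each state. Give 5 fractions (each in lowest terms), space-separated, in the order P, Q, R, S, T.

The stationary distribution satisfies pi = pi * P, i.e.:
  pi_P = 1/20*pi_P + 1/5*pi_Q + 1/20*pi_R + 3/10*pi_S + 3/5*pi_T
  pi_Q = 1/10*pi_P + 1/20*pi_Q + 1/4*pi_R + 1/10*pi_S + 3/20*pi_T
  pi_R = 1/10*pi_P + 1/5*pi_Q + 1/20*pi_R + 2/5*pi_S + 1/10*pi_T
  pi_S = 11/20*pi_P + 1/2*pi_Q + 3/10*pi_R + 1/20*pi_S + 1/10*pi_T
  pi_T = 1/5*pi_P + 1/20*pi_Q + 7/20*pi_R + 3/20*pi_S + 1/20*pi_T
with normalization: pi_P + pi_Q + pi_R + pi_S + pi_T = 1.

Using the first 4 balance equations plus normalization, the linear system A*pi = b is:
  [-19/20, 1/5, 1/20, 3/10, 3/5] . pi = 0
  [1/10, -19/20, 1/4, 1/10, 3/20] . pi = 0
  [1/10, 1/5, -19/20, 2/5, 1/10] . pi = 0
  [11/20, 1/2, 3/10, -19/20, 1/10] . pi = 0
  [1, 1, 1, 1, 1] . pi = 1

Solving yields:
  pi_P = 36743/157921
  pi_Q = 41095/315842
  pi_R = 29643/157921
  pi_S = 44261/157921
  pi_T = 53453/315842

Verification (pi * P):
  36743/157921*1/20 + 41095/315842*1/5 + 29643/157921*1/20 + 44261/157921*3/10 + 53453/315842*3/5 = 36743/157921 = pi_P  (ok)
  36743/157921*1/10 + 41095/315842*1/20 + 29643/157921*1/4 + 44261/157921*1/10 + 53453/315842*3/20 = 41095/315842 = pi_Q  (ok)
  36743/157921*1/10 + 41095/315842*1/5 + 29643/157921*1/20 + 44261/157921*2/5 + 53453/315842*1/10 = 29643/157921 = pi_R  (ok)
  36743/157921*11/20 + 41095/315842*1/2 + 29643/157921*3/10 + 44261/157921*1/20 + 53453/315842*1/10 = 44261/157921 = pi_S  (ok)
  36743/157921*1/5 + 41095/315842*1/20 + 29643/157921*7/20 + 44261/157921*3/20 + 53453/315842*1/20 = 53453/315842 = pi_T  (ok)

Answer: 36743/157921 41095/315842 29643/157921 44261/157921 53453/315842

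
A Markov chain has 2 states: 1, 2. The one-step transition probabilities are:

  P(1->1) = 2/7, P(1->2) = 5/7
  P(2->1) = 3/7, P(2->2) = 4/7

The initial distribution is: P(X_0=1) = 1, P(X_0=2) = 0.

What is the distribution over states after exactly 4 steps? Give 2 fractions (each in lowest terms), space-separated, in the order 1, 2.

Propagating the distribution step by step (d_{t+1} = d_t * P):
d_0 = (1=1, 2=0)
  d_1[1] = 1*2/7 + 0*3/7 = 2/7
  d_1[2] = 1*5/7 + 0*4/7 = 5/7
d_1 = (1=2/7, 2=5/7)
  d_2[1] = 2/7*2/7 + 5/7*3/7 = 19/49
  d_2[2] = 2/7*5/7 + 5/7*4/7 = 30/49
d_2 = (1=19/49, 2=30/49)
  d_3[1] = 19/49*2/7 + 30/49*3/7 = 128/343
  d_3[2] = 19/49*5/7 + 30/49*4/7 = 215/343
d_3 = (1=128/343, 2=215/343)
  d_4[1] = 128/343*2/7 + 215/343*3/7 = 901/2401
  d_4[2] = 128/343*5/7 + 215/343*4/7 = 1500/2401
d_4 = (1=901/2401, 2=1500/2401)

Answer: 901/2401 1500/2401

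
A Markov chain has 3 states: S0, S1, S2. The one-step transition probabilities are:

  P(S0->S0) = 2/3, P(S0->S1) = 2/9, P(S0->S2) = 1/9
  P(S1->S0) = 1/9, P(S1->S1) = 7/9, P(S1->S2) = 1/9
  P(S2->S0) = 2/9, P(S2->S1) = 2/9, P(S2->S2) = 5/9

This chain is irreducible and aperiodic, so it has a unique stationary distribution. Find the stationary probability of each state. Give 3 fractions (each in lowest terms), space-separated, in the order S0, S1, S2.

Answer: 3/10 1/2 1/5

Derivation:
The stationary distribution satisfies pi = pi * P, i.e.:
  pi_S0 = 2/3*pi_S0 + 1/9*pi_S1 + 2/9*pi_S2
  pi_S1 = 2/9*pi_S0 + 7/9*pi_S1 + 2/9*pi_S2
  pi_S2 = 1/9*pi_S0 + 1/9*pi_S1 + 5/9*pi_S2
with normalization: pi_S0 + pi_S1 + pi_S2 = 1.

Using the first 2 balance equations plus normalization, the linear system A*pi = b is:
  [-1/3, 1/9, 2/9] . pi = 0
  [2/9, -2/9, 2/9] . pi = 0
  [1, 1, 1] . pi = 1

Solving yields:
  pi_S0 = 3/10
  pi_S1 = 1/2
  pi_S2 = 1/5

Verification (pi * P):
  3/10*2/3 + 1/2*1/9 + 1/5*2/9 = 3/10 = pi_S0  (ok)
  3/10*2/9 + 1/2*7/9 + 1/5*2/9 = 1/2 = pi_S1  (ok)
  3/10*1/9 + 1/2*1/9 + 1/5*5/9 = 1/5 = pi_S2  (ok)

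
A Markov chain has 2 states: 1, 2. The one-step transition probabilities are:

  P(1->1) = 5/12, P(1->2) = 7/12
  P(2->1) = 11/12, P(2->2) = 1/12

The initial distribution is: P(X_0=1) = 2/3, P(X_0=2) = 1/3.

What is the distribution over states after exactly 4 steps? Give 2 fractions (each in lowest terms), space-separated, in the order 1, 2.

Propagating the distribution step by step (d_{t+1} = d_t * P):
d_0 = (1=2/3, 2=1/3)
  d_1[1] = 2/3*5/12 + 1/3*11/12 = 7/12
  d_1[2] = 2/3*7/12 + 1/3*1/12 = 5/12
d_1 = (1=7/12, 2=5/12)
  d_2[1] = 7/12*5/12 + 5/12*11/12 = 5/8
  d_2[2] = 7/12*7/12 + 5/12*1/12 = 3/8
d_2 = (1=5/8, 2=3/8)
  d_3[1] = 5/8*5/12 + 3/8*11/12 = 29/48
  d_3[2] = 5/8*7/12 + 3/8*1/12 = 19/48
d_3 = (1=29/48, 2=19/48)
  d_4[1] = 29/48*5/12 + 19/48*11/12 = 59/96
  d_4[2] = 29/48*7/12 + 19/48*1/12 = 37/96
d_4 = (1=59/96, 2=37/96)

Answer: 59/96 37/96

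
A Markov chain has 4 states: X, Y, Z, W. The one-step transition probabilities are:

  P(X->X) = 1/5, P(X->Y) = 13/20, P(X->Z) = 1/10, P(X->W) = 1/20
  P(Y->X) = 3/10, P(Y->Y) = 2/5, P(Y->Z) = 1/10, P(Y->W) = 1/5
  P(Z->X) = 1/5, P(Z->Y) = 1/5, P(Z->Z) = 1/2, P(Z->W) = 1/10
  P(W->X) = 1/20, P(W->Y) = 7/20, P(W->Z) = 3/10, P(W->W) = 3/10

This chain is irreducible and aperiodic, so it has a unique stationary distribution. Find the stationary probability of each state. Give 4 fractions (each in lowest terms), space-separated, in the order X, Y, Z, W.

Answer: 255/1181 949/2362 521/2362 191/1181

Derivation:
The stationary distribution satisfies pi = pi * P, i.e.:
  pi_X = 1/5*pi_X + 3/10*pi_Y + 1/5*pi_Z + 1/20*pi_W
  pi_Y = 13/20*pi_X + 2/5*pi_Y + 1/5*pi_Z + 7/20*pi_W
  pi_Z = 1/10*pi_X + 1/10*pi_Y + 1/2*pi_Z + 3/10*pi_W
  pi_W = 1/20*pi_X + 1/5*pi_Y + 1/10*pi_Z + 3/10*pi_W
with normalization: pi_X + pi_Y + pi_Z + pi_W = 1.

Using the first 3 balance equations plus normalization, the linear system A*pi = b is:
  [-4/5, 3/10, 1/5, 1/20] . pi = 0
  [13/20, -3/5, 1/5, 7/20] . pi = 0
  [1/10, 1/10, -1/2, 3/10] . pi = 0
  [1, 1, 1, 1] . pi = 1

Solving yields:
  pi_X = 255/1181
  pi_Y = 949/2362
  pi_Z = 521/2362
  pi_W = 191/1181

Verification (pi * P):
  255/1181*1/5 + 949/2362*3/10 + 521/2362*1/5 + 191/1181*1/20 = 255/1181 = pi_X  (ok)
  255/1181*13/20 + 949/2362*2/5 + 521/2362*1/5 + 191/1181*7/20 = 949/2362 = pi_Y  (ok)
  255/1181*1/10 + 949/2362*1/10 + 521/2362*1/2 + 191/1181*3/10 = 521/2362 = pi_Z  (ok)
  255/1181*1/20 + 949/2362*1/5 + 521/2362*1/10 + 191/1181*3/10 = 191/1181 = pi_W  (ok)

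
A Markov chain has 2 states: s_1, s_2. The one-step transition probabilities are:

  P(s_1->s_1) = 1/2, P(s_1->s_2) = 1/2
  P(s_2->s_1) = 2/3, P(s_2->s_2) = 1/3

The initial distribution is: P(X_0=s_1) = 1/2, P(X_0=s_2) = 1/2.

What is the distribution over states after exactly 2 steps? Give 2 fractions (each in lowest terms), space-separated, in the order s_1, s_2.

Propagating the distribution step by step (d_{t+1} = d_t * P):
d_0 = (s_1=1/2, s_2=1/2)
  d_1[s_1] = 1/2*1/2 + 1/2*2/3 = 7/12
  d_1[s_2] = 1/2*1/2 + 1/2*1/3 = 5/12
d_1 = (s_1=7/12, s_2=5/12)
  d_2[s_1] = 7/12*1/2 + 5/12*2/3 = 41/72
  d_2[s_2] = 7/12*1/2 + 5/12*1/3 = 31/72
d_2 = (s_1=41/72, s_2=31/72)

Answer: 41/72 31/72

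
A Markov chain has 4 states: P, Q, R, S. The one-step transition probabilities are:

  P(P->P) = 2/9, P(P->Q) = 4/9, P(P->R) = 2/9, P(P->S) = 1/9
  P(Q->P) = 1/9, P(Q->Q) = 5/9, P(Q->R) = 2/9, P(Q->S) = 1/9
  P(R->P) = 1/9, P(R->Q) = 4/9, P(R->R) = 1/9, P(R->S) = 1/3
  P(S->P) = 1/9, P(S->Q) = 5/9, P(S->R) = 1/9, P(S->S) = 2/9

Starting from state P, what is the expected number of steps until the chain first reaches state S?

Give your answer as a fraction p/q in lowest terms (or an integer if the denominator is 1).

Let h_i = expected steps to first reach S from state i.
Boundary: h_S = 0.
First-step equations for the other states:
  h_P = 1 + 2/9*h_P + 4/9*h_Q + 2/9*h_R + 1/9*h_S
  h_Q = 1 + 1/9*h_P + 5/9*h_Q + 2/9*h_R + 1/9*h_S
  h_R = 1 + 1/9*h_P + 4/9*h_Q + 1/9*h_R + 1/3*h_S

Substituting h_S = 0 and rearranging gives the linear system (I - Q) h = 1:
  [7/9, -4/9, -2/9] . (h_P, h_Q, h_R) = 1
  [-1/9, 4/9, -2/9] . (h_P, h_Q, h_R) = 1
  [-1/9, -4/9, 8/9] . (h_P, h_Q, h_R) = 1

Solving yields:
  h_P = 45/7
  h_Q = 45/7
  h_R = 36/7

Starting state is P, so the expected hitting time is h_P = 45/7.

Answer: 45/7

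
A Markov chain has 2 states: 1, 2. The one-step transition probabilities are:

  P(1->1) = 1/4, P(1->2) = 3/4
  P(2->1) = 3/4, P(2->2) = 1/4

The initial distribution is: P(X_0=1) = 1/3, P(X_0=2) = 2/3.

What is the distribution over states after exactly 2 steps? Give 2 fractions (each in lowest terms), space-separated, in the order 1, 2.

Propagating the distribution step by step (d_{t+1} = d_t * P):
d_0 = (1=1/3, 2=2/3)
  d_1[1] = 1/3*1/4 + 2/3*3/4 = 7/12
  d_1[2] = 1/3*3/4 + 2/3*1/4 = 5/12
d_1 = (1=7/12, 2=5/12)
  d_2[1] = 7/12*1/4 + 5/12*3/4 = 11/24
  d_2[2] = 7/12*3/4 + 5/12*1/4 = 13/24
d_2 = (1=11/24, 2=13/24)

Answer: 11/24 13/24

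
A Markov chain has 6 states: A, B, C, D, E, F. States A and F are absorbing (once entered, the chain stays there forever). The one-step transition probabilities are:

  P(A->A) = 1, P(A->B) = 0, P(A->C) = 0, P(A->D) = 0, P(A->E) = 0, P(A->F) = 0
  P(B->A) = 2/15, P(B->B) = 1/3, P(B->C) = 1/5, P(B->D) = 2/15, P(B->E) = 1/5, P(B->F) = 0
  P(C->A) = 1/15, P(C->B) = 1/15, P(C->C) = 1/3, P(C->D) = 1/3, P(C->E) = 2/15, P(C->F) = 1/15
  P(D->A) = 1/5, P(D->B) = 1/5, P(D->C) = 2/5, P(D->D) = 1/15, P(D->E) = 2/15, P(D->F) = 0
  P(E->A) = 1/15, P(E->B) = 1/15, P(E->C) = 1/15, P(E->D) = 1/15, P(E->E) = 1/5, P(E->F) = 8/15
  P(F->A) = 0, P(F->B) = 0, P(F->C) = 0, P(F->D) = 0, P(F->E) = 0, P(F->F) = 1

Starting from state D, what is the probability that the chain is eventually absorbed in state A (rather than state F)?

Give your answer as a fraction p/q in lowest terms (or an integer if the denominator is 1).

Answer: 368/659

Derivation:
Let a_i = P(absorbed in A | start in state i).
Boundary conditions: a_A = 1, a_F = 0.
For each transient state i, a_i = sum_j P(i->j) * a_j:
  a_B = 2/15*a_A + 1/3*a_B + 1/5*a_C + 2/15*a_D + 1/5*a_E + 0*a_F
  a_C = 1/15*a_A + 1/15*a_B + 1/3*a_C + 1/3*a_D + 2/15*a_E + 1/15*a_F
  a_D = 1/5*a_A + 1/5*a_B + 2/5*a_C + 1/15*a_D + 2/15*a_E + 0*a_F
  a_E = 1/15*a_A + 1/15*a_B + 1/15*a_C + 1/15*a_D + 1/5*a_E + 8/15*a_F

Substituting a_A = 1 and a_F = 0, rearrange to (I - Q) a = r where r[i] = P(i -> A):
  [2/3, -1/5, -2/15, -1/5] . (a_B, a_C, a_D, a_E) = 2/15
  [-1/15, 2/3, -1/3, -2/15] . (a_B, a_C, a_D, a_E) = 1/15
  [-1/5, -2/5, 14/15, -2/15] . (a_B, a_C, a_D, a_E) = 1/5
  [-1/15, -1/15, -1/15, 4/5] . (a_B, a_C, a_D, a_E) = 1/15

Solving yields:
  a_B = 341/659
  a_C = 312/659
  a_D = 368/659
  a_E = 140/659

Starting state is D, so the absorption probability is a_D = 368/659.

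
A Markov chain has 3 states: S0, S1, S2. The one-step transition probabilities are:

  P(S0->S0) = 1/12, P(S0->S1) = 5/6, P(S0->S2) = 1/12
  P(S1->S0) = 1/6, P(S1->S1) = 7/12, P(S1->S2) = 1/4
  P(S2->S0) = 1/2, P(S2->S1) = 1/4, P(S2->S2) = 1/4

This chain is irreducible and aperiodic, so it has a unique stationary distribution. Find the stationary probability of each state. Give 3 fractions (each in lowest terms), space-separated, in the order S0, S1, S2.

Answer: 9/41 93/164 35/164

Derivation:
The stationary distribution satisfies pi = pi * P, i.e.:
  pi_S0 = 1/12*pi_S0 + 1/6*pi_S1 + 1/2*pi_S2
  pi_S1 = 5/6*pi_S0 + 7/12*pi_S1 + 1/4*pi_S2
  pi_S2 = 1/12*pi_S0 + 1/4*pi_S1 + 1/4*pi_S2
with normalization: pi_S0 + pi_S1 + pi_S2 = 1.

Using the first 2 balance equations plus normalization, the linear system A*pi = b is:
  [-11/12, 1/6, 1/2] . pi = 0
  [5/6, -5/12, 1/4] . pi = 0
  [1, 1, 1] . pi = 1

Solving yields:
  pi_S0 = 9/41
  pi_S1 = 93/164
  pi_S2 = 35/164

Verification (pi * P):
  9/41*1/12 + 93/164*1/6 + 35/164*1/2 = 9/41 = pi_S0  (ok)
  9/41*5/6 + 93/164*7/12 + 35/164*1/4 = 93/164 = pi_S1  (ok)
  9/41*1/12 + 93/164*1/4 + 35/164*1/4 = 35/164 = pi_S2  (ok)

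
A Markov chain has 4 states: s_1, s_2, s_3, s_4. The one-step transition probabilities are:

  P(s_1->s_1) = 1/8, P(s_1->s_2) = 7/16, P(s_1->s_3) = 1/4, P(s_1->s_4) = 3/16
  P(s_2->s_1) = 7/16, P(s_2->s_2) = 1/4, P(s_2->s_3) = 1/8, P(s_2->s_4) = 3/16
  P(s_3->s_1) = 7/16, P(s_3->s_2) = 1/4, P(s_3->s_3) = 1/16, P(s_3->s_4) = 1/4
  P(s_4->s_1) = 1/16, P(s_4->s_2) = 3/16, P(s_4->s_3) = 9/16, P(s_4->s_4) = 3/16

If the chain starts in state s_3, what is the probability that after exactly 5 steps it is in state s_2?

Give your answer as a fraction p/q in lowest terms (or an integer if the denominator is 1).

Answer: 301351/1048576

Derivation:
Computing P^5 by repeated multiplication:
P^1 =
  s_1: [1/8, 7/16, 1/4, 3/16]
  s_2: [7/16, 1/4, 1/8, 3/16]
  s_3: [7/16, 1/4, 1/16, 1/4]
  s_4: [1/16, 3/16, 9/16, 3/16]
P^2 =
  s_1: [21/64, 67/256, 53/256, 13/64]
  s_2: [59/256, 41/128, 65/256, 25/128]
  s_3: [53/256, 81/256, 73/256, 49/256]
  s_4: [89/256, 1/4, 23/128, 57/256]
P^3 =
  s_1: [265/1024, 153/512, 991/4096, 821/4096]
  s_2: [1197/4096, 1151/4096, 915/4096, 833/4096]
  s_3: [1233/4096, 567/2048, 111/512, 841/4096]
  s_4: [1005/4096, 617/2048, 1043/4096, 407/2048]
P^4 =
  s_1: [9223/32768, 18743/65536, 3767/16384, 13279/65536]
  s_2: [17689/65536, 9571/32768, 7751/32768, 13203/65536]
  s_3: [17461/65536, 9621/32768, 15657/65536, 1647/8192]
  s_4: [18763/65536, 18585/65536, 14857/65536, 13331/65536]
P^5 =
  s_1: [2241/8192, 304203/1048576, 245849/1048576, 52919/262144]
  s_2: [291089/1048576, 37751/131072, 243369/1048576, 106055/524288]
  s_3: [292391/1048576, 301351/1048576, 242569/1048576, 212265/1048576]
  s_4: [284951/1048576, 152551/524288, 123529/524288, 211465/1048576]

(P^5)[s_3 -> s_2] = 301351/1048576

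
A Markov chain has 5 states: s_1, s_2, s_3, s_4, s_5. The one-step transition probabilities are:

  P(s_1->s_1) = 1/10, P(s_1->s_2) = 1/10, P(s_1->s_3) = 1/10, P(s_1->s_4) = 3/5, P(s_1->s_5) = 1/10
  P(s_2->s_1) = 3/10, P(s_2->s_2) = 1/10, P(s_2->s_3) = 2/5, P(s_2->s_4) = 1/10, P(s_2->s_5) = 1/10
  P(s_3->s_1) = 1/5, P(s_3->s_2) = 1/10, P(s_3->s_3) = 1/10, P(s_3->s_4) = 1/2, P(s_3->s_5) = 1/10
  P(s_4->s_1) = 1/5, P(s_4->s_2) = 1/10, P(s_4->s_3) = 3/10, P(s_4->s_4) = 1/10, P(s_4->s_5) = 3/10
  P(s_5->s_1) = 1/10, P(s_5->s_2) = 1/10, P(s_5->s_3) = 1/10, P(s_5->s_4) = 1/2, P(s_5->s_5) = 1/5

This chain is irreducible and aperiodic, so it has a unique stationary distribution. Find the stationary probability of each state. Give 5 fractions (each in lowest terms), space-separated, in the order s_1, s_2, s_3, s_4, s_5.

The stationary distribution satisfies pi = pi * P, i.e.:
  pi_s_1 = 1/10*pi_s_1 + 3/10*pi_s_2 + 1/5*pi_s_3 + 1/5*pi_s_4 + 1/10*pi_s_5
  pi_s_2 = 1/10*pi_s_1 + 1/10*pi_s_2 + 1/10*pi_s_3 + 1/10*pi_s_4 + 1/10*pi_s_5
  pi_s_3 = 1/10*pi_s_1 + 2/5*pi_s_2 + 1/10*pi_s_3 + 3/10*pi_s_4 + 1/10*pi_s_5
  pi_s_4 = 3/5*pi_s_1 + 1/10*pi_s_2 + 1/2*pi_s_3 + 1/10*pi_s_4 + 1/2*pi_s_5
  pi_s_5 = 1/10*pi_s_1 + 1/10*pi_s_2 + 1/10*pi_s_3 + 3/10*pi_s_4 + 1/5*pi_s_5
with normalization: pi_s_1 + pi_s_2 + pi_s_3 + pi_s_4 + pi_s_5 = 1.

Using the first 4 balance equations plus normalization, the linear system A*pi = b is:
  [-9/10, 3/10, 1/5, 1/5, 1/10] . pi = 0
  [1/10, -9/10, 1/10, 1/10, 1/10] . pi = 0
  [1/10, 2/5, -9/10, 3/10, 1/10] . pi = 0
  [3/5, 1/10, 1/2, -9/10, 1/2] . pi = 0
  [1, 1, 1, 1, 1] . pi = 1

Solving yields:
  pi_s_1 = 1207/6940
  pi_s_2 = 1/10
  pi_s_3 = 2751/13880
  pi_s_4 = 4733/13880
  pi_s_5 = 1297/6940

Verification (pi * P):
  1207/6940*1/10 + 1/10*3/10 + 2751/13880*1/5 + 4733/13880*1/5 + 1297/6940*1/10 = 1207/6940 = pi_s_1  (ok)
  1207/6940*1/10 + 1/10*1/10 + 2751/13880*1/10 + 4733/13880*1/10 + 1297/6940*1/10 = 1/10 = pi_s_2  (ok)
  1207/6940*1/10 + 1/10*2/5 + 2751/13880*1/10 + 4733/13880*3/10 + 1297/6940*1/10 = 2751/13880 = pi_s_3  (ok)
  1207/6940*3/5 + 1/10*1/10 + 2751/13880*1/2 + 4733/13880*1/10 + 1297/6940*1/2 = 4733/13880 = pi_s_4  (ok)
  1207/6940*1/10 + 1/10*1/10 + 2751/13880*1/10 + 4733/13880*3/10 + 1297/6940*1/5 = 1297/6940 = pi_s_5  (ok)

Answer: 1207/6940 1/10 2751/13880 4733/13880 1297/6940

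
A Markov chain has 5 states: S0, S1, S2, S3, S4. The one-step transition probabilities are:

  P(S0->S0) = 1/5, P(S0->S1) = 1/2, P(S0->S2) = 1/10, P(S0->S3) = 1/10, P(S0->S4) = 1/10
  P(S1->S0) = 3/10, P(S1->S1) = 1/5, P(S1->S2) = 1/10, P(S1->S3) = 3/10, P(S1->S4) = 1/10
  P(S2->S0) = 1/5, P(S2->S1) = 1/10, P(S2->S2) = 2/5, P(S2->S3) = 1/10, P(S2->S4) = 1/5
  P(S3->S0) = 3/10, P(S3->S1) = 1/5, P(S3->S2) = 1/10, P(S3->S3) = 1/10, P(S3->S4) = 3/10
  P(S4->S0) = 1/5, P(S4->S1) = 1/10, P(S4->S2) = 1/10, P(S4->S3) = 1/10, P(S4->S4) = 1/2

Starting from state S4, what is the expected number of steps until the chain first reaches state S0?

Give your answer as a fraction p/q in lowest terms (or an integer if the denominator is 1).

Let h_i = expected steps to first reach S0 from state i.
Boundary: h_S0 = 0.
First-step equations for the other states:
  h_S1 = 1 + 3/10*h_S0 + 1/5*h_S1 + 1/10*h_S2 + 3/10*h_S3 + 1/10*h_S4
  h_S2 = 1 + 1/5*h_S0 + 1/10*h_S1 + 2/5*h_S2 + 1/10*h_S3 + 1/5*h_S4
  h_S3 = 1 + 3/10*h_S0 + 1/5*h_S1 + 1/10*h_S2 + 1/10*h_S3 + 3/10*h_S4
  h_S4 = 1 + 1/5*h_S0 + 1/10*h_S1 + 1/10*h_S2 + 1/10*h_S3 + 1/2*h_S4

Substituting h_S0 = 0 and rearranging gives the linear system (I - Q) h = 1:
  [4/5, -1/10, -3/10, -1/10] . (h_S1, h_S2, h_S3, h_S4) = 1
  [-1/10, 3/5, -1/10, -1/5] . (h_S1, h_S2, h_S3, h_S4) = 1
  [-1/5, -1/10, 9/10, -3/10] . (h_S1, h_S2, h_S3, h_S4) = 1
  [-1/10, -1/10, -1/10, 1/2] . (h_S1, h_S2, h_S3, h_S4) = 1

Solving yields:
  h_S1 = 380/99
  h_S2 = 40/9
  h_S3 = 130/33
  h_S4 = 40/9

Starting state is S4, so the expected hitting time is h_S4 = 40/9.

Answer: 40/9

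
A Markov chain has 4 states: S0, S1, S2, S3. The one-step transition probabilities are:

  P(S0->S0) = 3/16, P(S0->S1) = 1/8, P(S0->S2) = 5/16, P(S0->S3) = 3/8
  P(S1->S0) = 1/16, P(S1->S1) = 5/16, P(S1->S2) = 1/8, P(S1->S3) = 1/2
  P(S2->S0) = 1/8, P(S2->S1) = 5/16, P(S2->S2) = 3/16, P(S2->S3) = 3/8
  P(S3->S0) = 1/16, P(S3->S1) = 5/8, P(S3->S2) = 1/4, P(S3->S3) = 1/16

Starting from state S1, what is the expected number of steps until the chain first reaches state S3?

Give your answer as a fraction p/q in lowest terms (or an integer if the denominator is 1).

Let h_i = expected steps to first reach S3 from state i.
Boundary: h_S3 = 0.
First-step equations for the other states:
  h_S0 = 1 + 3/16*h_S0 + 1/8*h_S1 + 5/16*h_S2 + 3/8*h_S3
  h_S1 = 1 + 1/16*h_S0 + 5/16*h_S1 + 1/8*h_S2 + 1/2*h_S3
  h_S2 = 1 + 1/8*h_S0 + 5/16*h_S1 + 3/16*h_S2 + 3/8*h_S3

Substituting h_S3 = 0 and rearranging gives the linear system (I - Q) h = 1:
  [13/16, -1/8, -5/16] . (h_S0, h_S1, h_S2) = 1
  [-1/16, 11/16, -1/8] . (h_S0, h_S1, h_S2) = 1
  [-1/8, -5/16, 13/16] . (h_S0, h_S1, h_S2) = 1

Solving yields:
  h_S0 = 162/65
  h_S1 = 138/65
  h_S2 = 158/65

Starting state is S1, so the expected hitting time is h_S1 = 138/65.

Answer: 138/65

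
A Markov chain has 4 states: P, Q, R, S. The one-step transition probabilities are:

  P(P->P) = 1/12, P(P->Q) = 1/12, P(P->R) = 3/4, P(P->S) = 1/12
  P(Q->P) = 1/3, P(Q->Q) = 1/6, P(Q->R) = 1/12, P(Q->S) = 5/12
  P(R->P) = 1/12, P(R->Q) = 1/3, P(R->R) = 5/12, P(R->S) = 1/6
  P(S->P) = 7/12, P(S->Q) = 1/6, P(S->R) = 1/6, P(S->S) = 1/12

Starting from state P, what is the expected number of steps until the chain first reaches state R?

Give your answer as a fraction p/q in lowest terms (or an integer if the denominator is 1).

Answer: 1536/943

Derivation:
Let h_i = expected steps to first reach R from state i.
Boundary: h_R = 0.
First-step equations for the other states:
  h_P = 1 + 1/12*h_P + 1/12*h_Q + 3/4*h_R + 1/12*h_S
  h_Q = 1 + 1/3*h_P + 1/6*h_Q + 1/12*h_R + 5/12*h_S
  h_S = 1 + 7/12*h_P + 1/6*h_Q + 1/6*h_R + 1/12*h_S

Substituting h_R = 0 and rearranging gives the linear system (I - Q) h = 1:
  [11/12, -1/12, -1/12] . (h_P, h_Q, h_S) = 1
  [-1/3, 5/6, -5/12] . (h_P, h_Q, h_S) = 1
  [-7/12, -1/6, 11/12] . (h_P, h_Q, h_S) = 1

Solving yields:
  h_P = 1536/943
  h_Q = 3024/943
  h_S = 2556/943

Starting state is P, so the expected hitting time is h_P = 1536/943.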